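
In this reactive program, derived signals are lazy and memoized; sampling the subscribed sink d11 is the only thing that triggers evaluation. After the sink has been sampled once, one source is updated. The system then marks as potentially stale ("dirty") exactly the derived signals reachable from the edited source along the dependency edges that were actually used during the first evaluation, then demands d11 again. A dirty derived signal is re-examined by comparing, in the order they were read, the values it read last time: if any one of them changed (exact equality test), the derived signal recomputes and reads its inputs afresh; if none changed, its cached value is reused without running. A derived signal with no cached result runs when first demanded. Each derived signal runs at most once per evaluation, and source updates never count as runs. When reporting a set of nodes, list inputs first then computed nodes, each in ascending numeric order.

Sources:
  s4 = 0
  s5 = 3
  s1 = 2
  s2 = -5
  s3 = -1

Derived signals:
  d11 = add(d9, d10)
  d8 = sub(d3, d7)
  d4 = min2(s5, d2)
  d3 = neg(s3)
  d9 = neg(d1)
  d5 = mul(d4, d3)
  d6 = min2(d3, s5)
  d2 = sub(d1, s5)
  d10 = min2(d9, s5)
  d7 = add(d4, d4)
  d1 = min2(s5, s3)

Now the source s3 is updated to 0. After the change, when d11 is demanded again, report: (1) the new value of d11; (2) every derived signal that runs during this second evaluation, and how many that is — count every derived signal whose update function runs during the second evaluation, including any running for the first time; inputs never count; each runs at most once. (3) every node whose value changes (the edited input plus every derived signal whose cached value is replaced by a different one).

Demanding d11 again yields 0.
4 derived signals run: d1, d9, d10, d11.
The nodes whose values change: s3, d1, d9, d10, d11.

First demand of the output computes:
  d1 = min2(3, -1) = -1
  d9 = neg(-1) = 1
  d10 = min2(1, 3) = 1
  d11 = add(1, 1) = 2

After the edit, cleaning proceeds:
  d1: a read changed (s3 -1->0) — executes, giving 0.
  d9: a read changed (d1 -1->0) — executes, giving 0.
  d10: a read changed (d9 1->0) — executes, giving 0.
  d11: a read changed (d9 1->0; d10 1->0) — executes, giving 0.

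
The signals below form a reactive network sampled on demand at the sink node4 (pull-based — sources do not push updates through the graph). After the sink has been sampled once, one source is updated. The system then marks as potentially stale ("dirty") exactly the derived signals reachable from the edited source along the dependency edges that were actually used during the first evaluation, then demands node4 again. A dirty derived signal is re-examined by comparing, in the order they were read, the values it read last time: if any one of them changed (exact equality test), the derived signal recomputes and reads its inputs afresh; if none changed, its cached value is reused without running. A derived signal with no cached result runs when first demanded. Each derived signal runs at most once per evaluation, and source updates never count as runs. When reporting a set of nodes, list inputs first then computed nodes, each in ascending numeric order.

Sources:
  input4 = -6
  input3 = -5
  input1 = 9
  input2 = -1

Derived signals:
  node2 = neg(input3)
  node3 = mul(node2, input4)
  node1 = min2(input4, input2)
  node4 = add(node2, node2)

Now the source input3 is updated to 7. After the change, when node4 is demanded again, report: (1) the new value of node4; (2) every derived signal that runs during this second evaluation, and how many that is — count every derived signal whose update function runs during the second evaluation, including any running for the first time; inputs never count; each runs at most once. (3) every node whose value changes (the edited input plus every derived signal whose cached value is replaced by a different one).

Initial pass — values computed on the first demand:
  node2 = neg(-5) = 5
  node4 = add(5, 5) = 10

Second demand — change propagation:
  node2: re-runs because input3 -5->7; new result -7.
  node4: re-runs because node2 5->-7; node2 5->-7; new result -14.

node4 now evaluates to -14.
Run set: node2, node4 (2 run).
Changed values: input3, node2, node4.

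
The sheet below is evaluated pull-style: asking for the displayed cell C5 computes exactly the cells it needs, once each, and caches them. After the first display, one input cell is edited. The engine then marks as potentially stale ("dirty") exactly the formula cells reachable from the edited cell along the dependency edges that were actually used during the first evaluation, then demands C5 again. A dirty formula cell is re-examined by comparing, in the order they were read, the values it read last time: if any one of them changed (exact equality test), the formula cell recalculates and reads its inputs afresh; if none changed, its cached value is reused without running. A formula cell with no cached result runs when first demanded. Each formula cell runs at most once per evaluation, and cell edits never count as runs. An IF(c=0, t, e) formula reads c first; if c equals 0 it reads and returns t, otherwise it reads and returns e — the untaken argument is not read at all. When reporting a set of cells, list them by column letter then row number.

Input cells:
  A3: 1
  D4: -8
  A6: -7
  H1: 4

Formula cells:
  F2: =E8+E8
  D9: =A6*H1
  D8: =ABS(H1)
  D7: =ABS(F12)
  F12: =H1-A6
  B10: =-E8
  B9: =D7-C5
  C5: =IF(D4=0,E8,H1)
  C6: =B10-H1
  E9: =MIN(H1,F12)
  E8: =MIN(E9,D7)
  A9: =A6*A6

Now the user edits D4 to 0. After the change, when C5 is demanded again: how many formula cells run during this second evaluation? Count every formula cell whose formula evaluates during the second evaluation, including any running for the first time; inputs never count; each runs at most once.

5 formula cells run: C5, D7, E8, E9, F12.
Note the branch switch — D7, E8, E9, F12 had no cache and run now for the first time.

First demand of the output computes:
  C5 = IF(D4=0: D4=-8 -> else branch H1) = 4

After the edit, cleaning proceeds:
  F12: had never run; runs now, result 11.
  D7: had never run; runs now, result 11.
  E9: had never run; runs now, result 4.
  E8: had never run; runs now, result 4.
  C5: a read changed (D4 -8->0) — executes, giving 4 — identical to its old value.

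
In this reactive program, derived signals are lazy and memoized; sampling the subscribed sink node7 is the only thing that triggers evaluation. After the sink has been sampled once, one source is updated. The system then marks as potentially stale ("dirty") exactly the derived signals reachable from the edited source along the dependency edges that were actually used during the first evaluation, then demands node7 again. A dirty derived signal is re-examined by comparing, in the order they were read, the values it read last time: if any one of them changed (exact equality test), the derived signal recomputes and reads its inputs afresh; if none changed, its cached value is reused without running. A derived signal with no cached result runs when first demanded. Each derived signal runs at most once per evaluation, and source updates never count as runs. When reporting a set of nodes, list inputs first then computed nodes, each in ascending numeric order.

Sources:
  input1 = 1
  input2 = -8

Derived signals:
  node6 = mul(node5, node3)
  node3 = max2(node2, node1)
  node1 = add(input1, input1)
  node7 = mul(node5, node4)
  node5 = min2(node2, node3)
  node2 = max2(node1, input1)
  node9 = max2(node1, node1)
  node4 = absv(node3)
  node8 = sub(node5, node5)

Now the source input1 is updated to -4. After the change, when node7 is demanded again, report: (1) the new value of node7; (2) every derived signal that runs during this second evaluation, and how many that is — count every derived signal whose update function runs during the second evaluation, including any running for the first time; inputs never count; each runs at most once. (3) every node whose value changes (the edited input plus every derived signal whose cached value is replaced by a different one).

Demanding node7 again yields -16.
6 derived signals run: node1, node2, node3, node4, node5, node7.
The nodes whose values change: input1, node1, node2, node3, node4, node5, node7.

First demand of the output computes:
  node1 = add(1, 1) = 2
  node2 = max2(2, 1) = 2
  node3 = max2(2, 2) = 2
  node4 = absv(2) = 2
  node5 = min2(2, 2) = 2
  node7 = mul(2, 2) = 4

After the edit, cleaning proceeds:
  node1: a read changed (input1 1->-4; input1 1->-4) — executes, giving -8.
  node2: a read changed (node1 2->-8; input1 1->-4) — executes, giving -4.
  node3: a read changed (node2 2->-4; node1 2->-8) — executes, giving -4.
  node4: a read changed (node3 2->-4) — executes, giving 4.
  node5: a read changed (node2 2->-4; node3 2->-4) — executes, giving -4.
  node7: a read changed (node5 2->-4; node4 2->4) — executes, giving -16.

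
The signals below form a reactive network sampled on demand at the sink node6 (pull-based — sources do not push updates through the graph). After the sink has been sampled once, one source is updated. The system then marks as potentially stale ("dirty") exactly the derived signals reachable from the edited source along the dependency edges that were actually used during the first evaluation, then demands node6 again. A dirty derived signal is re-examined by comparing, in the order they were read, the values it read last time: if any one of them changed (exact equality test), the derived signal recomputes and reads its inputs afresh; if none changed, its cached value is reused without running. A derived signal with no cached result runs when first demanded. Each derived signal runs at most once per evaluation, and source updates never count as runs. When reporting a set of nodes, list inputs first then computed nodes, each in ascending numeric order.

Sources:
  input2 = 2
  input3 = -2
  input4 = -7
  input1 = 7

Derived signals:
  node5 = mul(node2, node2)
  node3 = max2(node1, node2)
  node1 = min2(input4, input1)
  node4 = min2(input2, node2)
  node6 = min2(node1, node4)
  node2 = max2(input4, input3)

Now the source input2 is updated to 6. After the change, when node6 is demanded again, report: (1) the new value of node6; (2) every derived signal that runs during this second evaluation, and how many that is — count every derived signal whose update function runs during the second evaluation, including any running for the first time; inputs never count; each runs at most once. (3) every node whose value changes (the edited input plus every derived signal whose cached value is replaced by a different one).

Initial pass — values computed on the first demand:
  node1 = min2(-7, 7) = -7
  node2 = max2(-7, -2) = -2
  node4 = min2(2, -2) = -2
  node6 = min2(-7, -2) = -7

Second demand — change propagation:
  node4: re-runs because input2 2->6; new result -2 (unchanged).
  node6: re-examined; everything it read last time is the same (node1 unchanged, node4 unchanged) — cache -7 kept, no run.

The important point: node4 recomputes to an identical value, and the output ends up unchanged.

node6 now evaluates to -7.
Run set: node4 (1 run).
Changed values: input2.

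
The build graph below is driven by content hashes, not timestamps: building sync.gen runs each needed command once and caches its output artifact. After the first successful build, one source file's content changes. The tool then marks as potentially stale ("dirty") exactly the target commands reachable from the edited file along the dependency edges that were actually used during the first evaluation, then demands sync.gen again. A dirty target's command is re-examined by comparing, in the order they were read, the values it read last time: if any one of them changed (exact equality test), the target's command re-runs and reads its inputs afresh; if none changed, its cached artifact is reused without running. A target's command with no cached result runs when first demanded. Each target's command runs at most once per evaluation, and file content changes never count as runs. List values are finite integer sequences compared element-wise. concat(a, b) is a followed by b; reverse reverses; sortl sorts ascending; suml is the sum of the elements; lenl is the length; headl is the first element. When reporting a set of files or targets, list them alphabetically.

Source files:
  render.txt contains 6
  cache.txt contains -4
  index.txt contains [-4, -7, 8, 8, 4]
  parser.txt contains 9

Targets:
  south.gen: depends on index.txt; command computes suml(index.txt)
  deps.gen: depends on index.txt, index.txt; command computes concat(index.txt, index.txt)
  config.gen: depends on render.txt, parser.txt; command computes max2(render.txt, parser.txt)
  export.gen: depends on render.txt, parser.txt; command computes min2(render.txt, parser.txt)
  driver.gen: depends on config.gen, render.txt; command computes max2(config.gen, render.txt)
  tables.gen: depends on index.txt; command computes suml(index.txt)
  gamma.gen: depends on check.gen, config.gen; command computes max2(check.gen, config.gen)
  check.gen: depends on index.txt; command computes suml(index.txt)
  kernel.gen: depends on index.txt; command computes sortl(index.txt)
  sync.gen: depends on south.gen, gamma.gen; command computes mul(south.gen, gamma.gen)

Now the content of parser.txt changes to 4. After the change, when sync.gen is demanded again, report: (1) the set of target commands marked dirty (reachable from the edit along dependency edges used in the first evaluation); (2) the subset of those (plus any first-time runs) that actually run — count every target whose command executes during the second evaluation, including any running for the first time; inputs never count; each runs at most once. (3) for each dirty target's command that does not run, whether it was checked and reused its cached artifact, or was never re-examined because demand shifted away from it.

Initial pass — values computed on the first demand:
  check.gen = suml([-4, -7, 8, 8, 4]) = 9
  config.gen = max2(6, 9) = 9
  gamma.gen = max2(9, 9) = 9
  south.gen = suml([-4, -7, 8, 8, 4]) = 9
  sync.gen = mul(9, 9) = 81

Second demand — change propagation:
  config.gen: re-runs because parser.txt 9->4; new result 6.
  gamma.gen: re-runs because config.gen 9->6; new result 9 (unchanged).
  sync.gen: re-examined; everything it read last time is the same (south.gen unchanged, gamma.gen unchanged) — cache 81 kept, no run.

The important point: gamma.gen recomputes to an identical value, and the output ends up unchanged.

Dirty set: config.gen, gamma.gen, sync.gen.
Run set: config.gen, gamma.gen (2 run).
Re-examined without running (cache reused): sync.gen.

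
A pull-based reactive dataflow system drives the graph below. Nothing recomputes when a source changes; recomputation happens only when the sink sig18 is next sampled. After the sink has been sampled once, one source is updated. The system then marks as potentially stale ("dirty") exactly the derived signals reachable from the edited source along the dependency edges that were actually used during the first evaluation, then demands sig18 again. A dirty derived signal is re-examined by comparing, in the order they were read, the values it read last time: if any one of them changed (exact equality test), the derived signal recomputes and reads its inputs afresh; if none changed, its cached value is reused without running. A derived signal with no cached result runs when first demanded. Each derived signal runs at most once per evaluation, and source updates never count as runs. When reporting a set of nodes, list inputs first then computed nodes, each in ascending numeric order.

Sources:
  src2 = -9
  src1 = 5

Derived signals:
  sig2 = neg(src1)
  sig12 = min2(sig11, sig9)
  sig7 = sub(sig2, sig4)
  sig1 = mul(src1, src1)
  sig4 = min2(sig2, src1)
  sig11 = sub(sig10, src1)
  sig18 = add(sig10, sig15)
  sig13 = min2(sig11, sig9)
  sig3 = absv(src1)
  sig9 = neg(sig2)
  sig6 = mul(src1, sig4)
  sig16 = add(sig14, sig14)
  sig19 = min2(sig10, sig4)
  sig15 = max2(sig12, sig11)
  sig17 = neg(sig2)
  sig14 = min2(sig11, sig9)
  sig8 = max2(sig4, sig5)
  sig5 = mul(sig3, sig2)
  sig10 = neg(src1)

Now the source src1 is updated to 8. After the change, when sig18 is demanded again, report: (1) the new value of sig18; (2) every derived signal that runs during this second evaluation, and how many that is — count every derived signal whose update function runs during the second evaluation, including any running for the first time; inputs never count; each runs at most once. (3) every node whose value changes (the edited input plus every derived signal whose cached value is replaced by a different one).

First evaluation (everything demanded from the output):
  sig2 = neg(5) = -5
  sig9 = neg(-5) = 5
  sig10 = neg(5) = -5
  sig11 = sub(-5, 5) = -10
  sig12 = min2(-10, 5) = -10
  sig15 = max2(-10, -10) = -10
  sig18 = add(-5, -10) = -15

Propagation after the edit:
  sig2: runs — src1 5->8; result -8.
  sig9: runs — sig2 -5->-8; result 8.
  sig10: runs — src1 5->8; result -8.
  sig11: runs — sig10 -5->-8; src1 5->8; result -16.
  sig12: runs — sig11 -10->-16; sig9 5->8; result -16.
  sig15: runs — sig12 -10->-16; sig11 -10->-16; result -16.
  sig18: runs — sig10 -5->-8; sig15 -10->-16; result -24.

New value of sig18: -24.
Derived signals that run: sig2, sig9, sig10, sig11, sig12, sig15, sig18 — 7 in total.
Values that change: src1, sig2, sig9, sig10, sig11, sig12, sig15, sig18.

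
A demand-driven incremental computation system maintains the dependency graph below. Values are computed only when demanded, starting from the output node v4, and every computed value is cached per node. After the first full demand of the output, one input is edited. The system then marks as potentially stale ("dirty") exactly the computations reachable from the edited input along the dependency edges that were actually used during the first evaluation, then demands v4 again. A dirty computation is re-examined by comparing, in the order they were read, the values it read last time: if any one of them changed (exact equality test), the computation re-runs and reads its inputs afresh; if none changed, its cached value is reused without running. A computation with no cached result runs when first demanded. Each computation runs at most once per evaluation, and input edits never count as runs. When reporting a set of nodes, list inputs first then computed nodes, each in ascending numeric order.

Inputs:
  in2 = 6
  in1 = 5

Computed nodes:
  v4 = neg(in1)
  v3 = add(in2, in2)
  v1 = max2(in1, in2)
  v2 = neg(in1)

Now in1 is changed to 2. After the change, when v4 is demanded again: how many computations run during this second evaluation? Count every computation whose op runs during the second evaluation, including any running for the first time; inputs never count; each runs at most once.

First evaluation (everything demanded from the output):
  v4 = neg(5) = -5

Propagation after the edit:
  v4: runs — in1 5->2; result -2.

Computations that run: v4 — 1 in total.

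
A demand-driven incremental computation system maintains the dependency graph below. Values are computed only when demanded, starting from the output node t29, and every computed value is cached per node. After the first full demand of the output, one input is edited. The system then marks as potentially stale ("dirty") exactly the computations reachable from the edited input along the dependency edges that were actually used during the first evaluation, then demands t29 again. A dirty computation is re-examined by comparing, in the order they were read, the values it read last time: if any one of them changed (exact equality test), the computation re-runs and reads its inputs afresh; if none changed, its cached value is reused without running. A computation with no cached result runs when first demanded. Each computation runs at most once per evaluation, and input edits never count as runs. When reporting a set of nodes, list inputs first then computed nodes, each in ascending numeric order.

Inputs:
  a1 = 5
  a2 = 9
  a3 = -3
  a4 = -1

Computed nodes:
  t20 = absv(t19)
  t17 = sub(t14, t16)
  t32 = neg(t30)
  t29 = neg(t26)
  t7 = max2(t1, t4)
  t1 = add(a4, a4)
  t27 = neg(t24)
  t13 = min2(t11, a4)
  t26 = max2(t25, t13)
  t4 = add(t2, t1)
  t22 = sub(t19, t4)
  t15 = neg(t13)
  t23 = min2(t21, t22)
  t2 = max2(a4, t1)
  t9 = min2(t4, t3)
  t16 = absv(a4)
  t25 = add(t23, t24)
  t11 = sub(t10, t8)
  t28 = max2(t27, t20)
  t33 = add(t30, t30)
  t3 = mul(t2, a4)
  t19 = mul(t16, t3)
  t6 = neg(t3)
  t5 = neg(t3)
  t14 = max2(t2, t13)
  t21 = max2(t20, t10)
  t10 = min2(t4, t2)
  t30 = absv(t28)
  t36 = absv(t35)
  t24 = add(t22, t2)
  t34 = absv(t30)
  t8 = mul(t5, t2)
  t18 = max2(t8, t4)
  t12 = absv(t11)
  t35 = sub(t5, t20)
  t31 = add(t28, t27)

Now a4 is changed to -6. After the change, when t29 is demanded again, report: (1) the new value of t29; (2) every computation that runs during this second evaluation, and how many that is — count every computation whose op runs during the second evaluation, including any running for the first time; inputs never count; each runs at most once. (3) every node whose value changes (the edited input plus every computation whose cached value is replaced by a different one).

New value of t29: -444.
Computations that run: t1, t2, t3, t4, t5, t8, t10, t11, t13, t16, t19, t20, t21, t22, t23, t24, t25, t26, t29 — 19 in total.
Values that change: a4, t1, t2, t3, t4, t5, t8, t10, t11, t13, t16, t19, t20, t21, t22, t23, t24, t25, t26, t29.

First evaluation (everything demanded from the output):
  t1 = add(-1, -1) = -2
  t2 = max2(-1, -2) = -1
  t3 = mul(-1, -1) = 1
  t4 = add(-1, -2) = -3
  t5 = neg(1) = -1
  t8 = mul(-1, -1) = 1
  t10 = min2(-3, -1) = -3
  t11 = sub(-3, 1) = -4
  t13 = min2(-4, -1) = -4
  t16 = absv(-1) = 1
  t19 = mul(1, 1) = 1
  t20 = absv(1) = 1
  t21 = max2(1, -3) = 1
  t22 = sub(1, -3) = 4
  t23 = min2(1, 4) = 1
  t24 = add(4, -1) = 3
  t25 = add(1, 3) = 4
  t26 = max2(4, -4) = 4
  t29 = neg(4) = -4

Propagation after the edit:
  t1: runs — a4 -1->-6; a4 -1->-6; result -12.
  t2: runs — a4 -1->-6; t1 -2->-12; result -6.
  t3: runs — t2 -1->-6; a4 -1->-6; result 36.
  t4: runs — t2 -1->-6; t1 -2->-12; result -18.
  t5: runs — t3 1->36; result -36.
  t8: runs — t5 -1->-36; t2 -1->-6; result 216.
  t10: runs — t4 -3->-18; t2 -1->-6; result -18.
  t11: runs — t10 -3->-18; t8 1->216; result -234.
  t13: runs — t11 -4->-234; a4 -1->-6; result -234.
  t16: runs — a4 -1->-6; result 6.
  t19: runs — t16 1->6; t3 1->36; result 216.
  t20: runs — t19 1->216; result 216.
  t21: runs — t20 1->216; t10 -3->-18; result 216.
  t22: runs — t19 1->216; t4 -3->-18; result 234.
  t23: runs — t21 1->216; t22 4->234; result 216.
  t24: runs — t22 4->234; t2 -1->-6; result 228.
  t25: runs — t23 1->216; t24 3->228; result 444.
  t26: runs — t25 4->444; t13 -4->-234; result 444.
  t29: runs — t26 4->444; result -444.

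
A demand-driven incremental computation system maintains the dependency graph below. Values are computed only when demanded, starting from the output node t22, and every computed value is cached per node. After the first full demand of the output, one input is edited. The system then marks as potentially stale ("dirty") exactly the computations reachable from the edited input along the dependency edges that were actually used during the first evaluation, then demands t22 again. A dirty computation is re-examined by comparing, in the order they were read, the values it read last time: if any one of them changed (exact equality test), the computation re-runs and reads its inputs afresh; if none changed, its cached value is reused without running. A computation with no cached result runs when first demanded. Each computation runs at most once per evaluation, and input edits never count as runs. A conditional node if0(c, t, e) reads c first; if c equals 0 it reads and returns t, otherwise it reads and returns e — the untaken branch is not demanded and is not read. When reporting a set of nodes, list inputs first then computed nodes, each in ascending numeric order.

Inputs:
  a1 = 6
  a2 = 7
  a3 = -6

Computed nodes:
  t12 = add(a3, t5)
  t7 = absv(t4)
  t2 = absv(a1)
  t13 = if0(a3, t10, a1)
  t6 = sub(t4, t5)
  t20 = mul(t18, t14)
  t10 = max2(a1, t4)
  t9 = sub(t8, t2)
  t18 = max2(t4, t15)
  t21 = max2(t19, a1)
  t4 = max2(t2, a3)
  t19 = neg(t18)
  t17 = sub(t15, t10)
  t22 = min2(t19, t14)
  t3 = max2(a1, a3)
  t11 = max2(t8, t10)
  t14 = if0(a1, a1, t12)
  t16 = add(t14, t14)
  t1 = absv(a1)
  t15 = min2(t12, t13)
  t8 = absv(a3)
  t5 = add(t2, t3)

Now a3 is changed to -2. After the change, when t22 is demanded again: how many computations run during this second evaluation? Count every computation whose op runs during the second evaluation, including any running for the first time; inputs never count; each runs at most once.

First evaluation (everything demanded from the output):
  t2 = absv(6) = 6
  t3 = max2(6, -6) = 6
  t4 = max2(6, -6) = 6
  t5 = add(6, 6) = 12
  t12 = add(-6, 12) = 6
  t13 = if0(a3=-6 -> else branch a1) = 6
  t14 = if0(a1=6 -> else branch t12) = 6
  t15 = min2(6, 6) = 6
  t18 = max2(6, 6) = 6
  t19 = neg(6) = -6
  t22 = min2(-6, 6) = -6

Propagation after the edit:
  t3: runs — a3 -6->-2; result 6 (same value as before).
  t4: runs — a3 -6->-2; result 6 (same value as before).
  t5: checked — values it read are unchanged (t2 unchanged, t3 unchanged); reused cached 12 without running.
  t12: runs — a3 -6->-2; result 10.
  t13: runs — a3 -6->-2; result 6 (same value as before).
  t14: runs — t12 6->10; result 10.
  t15: runs — t12 6->10; result 6 (same value as before).
  t18: checked — values it read are unchanged (t4 unchanged, t15 unchanged); reused cached 6 without running.
  t19: checked — values it read are unchanged (t18 unchanged); reused cached -6 without running.
  t22: runs — t14 6->10; result -6 (same value as before).

Key observation: the cutoff stops propagation at t5 — its inputs' values are unchanged, so it reuses its cache.

Computations that run: t3, t4, t12, t13, t14, t15, t22 — 7 in total.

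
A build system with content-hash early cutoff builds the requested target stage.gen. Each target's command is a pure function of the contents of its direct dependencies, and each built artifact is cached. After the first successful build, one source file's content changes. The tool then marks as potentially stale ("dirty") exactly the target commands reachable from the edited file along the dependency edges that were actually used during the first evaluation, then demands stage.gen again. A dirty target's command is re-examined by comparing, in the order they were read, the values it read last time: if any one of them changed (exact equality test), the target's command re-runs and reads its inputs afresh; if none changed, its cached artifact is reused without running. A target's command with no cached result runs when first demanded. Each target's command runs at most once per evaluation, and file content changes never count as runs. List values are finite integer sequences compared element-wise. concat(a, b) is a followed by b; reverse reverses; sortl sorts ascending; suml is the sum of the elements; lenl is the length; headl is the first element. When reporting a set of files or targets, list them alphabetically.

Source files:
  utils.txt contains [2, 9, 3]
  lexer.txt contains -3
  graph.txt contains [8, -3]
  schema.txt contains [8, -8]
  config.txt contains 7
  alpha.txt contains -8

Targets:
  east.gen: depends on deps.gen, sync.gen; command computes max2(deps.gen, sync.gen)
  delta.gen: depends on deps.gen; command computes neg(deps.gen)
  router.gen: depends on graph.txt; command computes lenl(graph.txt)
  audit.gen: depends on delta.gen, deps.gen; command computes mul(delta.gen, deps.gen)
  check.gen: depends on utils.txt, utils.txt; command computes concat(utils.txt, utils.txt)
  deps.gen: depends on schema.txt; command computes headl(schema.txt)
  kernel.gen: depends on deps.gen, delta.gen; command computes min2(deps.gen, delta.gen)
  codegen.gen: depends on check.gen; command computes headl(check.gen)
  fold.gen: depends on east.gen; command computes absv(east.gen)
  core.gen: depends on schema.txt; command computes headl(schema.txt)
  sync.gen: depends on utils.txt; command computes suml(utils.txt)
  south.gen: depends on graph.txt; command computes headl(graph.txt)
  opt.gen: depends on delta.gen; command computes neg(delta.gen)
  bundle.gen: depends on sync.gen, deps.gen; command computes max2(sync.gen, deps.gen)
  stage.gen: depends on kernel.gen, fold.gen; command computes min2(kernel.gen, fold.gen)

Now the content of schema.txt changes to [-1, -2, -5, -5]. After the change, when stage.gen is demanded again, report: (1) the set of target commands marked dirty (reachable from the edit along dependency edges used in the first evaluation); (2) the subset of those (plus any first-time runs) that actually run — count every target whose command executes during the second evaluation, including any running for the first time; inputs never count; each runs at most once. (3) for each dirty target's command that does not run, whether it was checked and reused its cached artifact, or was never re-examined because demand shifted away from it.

Marked dirty: delta.gen, deps.gen, east.gen, fold.gen, kernel.gen, stage.gen.
Target commands that run: delta.gen, deps.gen, east.gen, kernel.gen, stage.gen — 5 in total.
Checked but reused from cache: fold.gen.
Key observation: the cutoff stops propagation at fold.gen — its inputs' values are unchanged, so it reuses its cache.

First evaluation (everything demanded from the output):
  deps.gen = headl([8, -8]) = 8
  delta.gen = neg(8) = -8
  kernel.gen = min2(8, -8) = -8
  sync.gen = suml([2, 9, 3]) = 14
  east.gen = max2(8, 14) = 14
  fold.gen = absv(14) = 14
  stage.gen = min2(-8, 14) = -8

Propagation after the edit:
  deps.gen: runs — schema.txt [8, -8]->[-1, -2, -5, -5]; result -1.
  delta.gen: runs — deps.gen 8->-1; result 1.
  east.gen: runs — deps.gen 8->-1; result 14 (same value as before).
  fold.gen: checked — values it read are unchanged (east.gen unchanged); reused cached 14 without running.
  kernel.gen: runs — deps.gen 8->-1; delta.gen -8->1; result -1.
  stage.gen: runs — kernel.gen -8->-1; result -1.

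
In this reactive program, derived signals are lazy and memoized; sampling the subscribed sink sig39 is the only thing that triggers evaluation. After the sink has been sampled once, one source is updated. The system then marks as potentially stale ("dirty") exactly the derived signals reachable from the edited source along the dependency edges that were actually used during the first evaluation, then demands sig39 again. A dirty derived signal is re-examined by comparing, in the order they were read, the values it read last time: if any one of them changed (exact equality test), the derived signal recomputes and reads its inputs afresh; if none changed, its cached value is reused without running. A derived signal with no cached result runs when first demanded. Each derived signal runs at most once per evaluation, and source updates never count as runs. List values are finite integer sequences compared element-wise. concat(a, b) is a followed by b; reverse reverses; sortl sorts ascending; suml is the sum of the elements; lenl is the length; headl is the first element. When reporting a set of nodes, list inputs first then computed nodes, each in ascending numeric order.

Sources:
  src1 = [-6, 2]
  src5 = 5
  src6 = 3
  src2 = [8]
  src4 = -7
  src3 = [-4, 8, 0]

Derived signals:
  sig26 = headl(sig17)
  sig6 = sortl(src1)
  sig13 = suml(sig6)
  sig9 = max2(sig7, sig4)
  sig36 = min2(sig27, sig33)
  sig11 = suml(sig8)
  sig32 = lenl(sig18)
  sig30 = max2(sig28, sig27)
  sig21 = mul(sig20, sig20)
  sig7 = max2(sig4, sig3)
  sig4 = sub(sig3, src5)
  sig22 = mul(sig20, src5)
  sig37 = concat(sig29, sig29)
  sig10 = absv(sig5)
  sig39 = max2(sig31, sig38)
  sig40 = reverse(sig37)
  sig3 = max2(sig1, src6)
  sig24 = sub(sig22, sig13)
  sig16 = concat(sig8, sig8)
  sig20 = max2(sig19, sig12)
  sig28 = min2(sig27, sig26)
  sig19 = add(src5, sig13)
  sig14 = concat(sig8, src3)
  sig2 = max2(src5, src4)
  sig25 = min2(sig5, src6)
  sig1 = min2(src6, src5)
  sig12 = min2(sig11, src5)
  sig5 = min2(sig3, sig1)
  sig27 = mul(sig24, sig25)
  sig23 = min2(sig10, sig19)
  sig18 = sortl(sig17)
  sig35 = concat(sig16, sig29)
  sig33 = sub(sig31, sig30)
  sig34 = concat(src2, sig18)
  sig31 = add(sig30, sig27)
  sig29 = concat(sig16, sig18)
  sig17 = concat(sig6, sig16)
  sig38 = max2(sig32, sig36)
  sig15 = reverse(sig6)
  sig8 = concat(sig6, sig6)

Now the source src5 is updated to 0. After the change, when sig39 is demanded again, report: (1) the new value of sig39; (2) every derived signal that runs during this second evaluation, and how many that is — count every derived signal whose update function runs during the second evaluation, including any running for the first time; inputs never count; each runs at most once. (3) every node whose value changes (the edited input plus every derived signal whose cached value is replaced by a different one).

Demanding sig39 again yields 10.
17 derived signals run: sig1, sig3, sig5, sig12, sig19, sig20, sig22, sig24, sig25, sig27, sig28, sig30, sig31, sig33, sig36, sig38, sig39.
The nodes whose values change: src5, sig1, sig5, sig19, sig20, sig22, sig24, sig25, sig27, sig30, sig31, sig33, sig36, sig38, sig39.

First demand of the output computes:
  sig1 = min2(3, 5) = 3
  sig3 = max2(3, 3) = 3
  sig5 = min2(3, 3) = 3
  sig6 = sortl([-6, 2]) = [-6, 2]
  sig8 = concat([-6, 2], [-6, 2]) = [-6, 2, -6, 2]
  sig11 = suml([-6, 2, -6, 2]) = -8
  sig12 = min2(-8, 5) = -8
  sig13 = suml([-6, 2]) = -4
  sig16 = concat([-6, 2, -6, 2], [-6, 2, -6, 2]) = [-6, 2, -6, 2, -6, 2, -6, 2]
  sig17 = concat([-6, 2], [-6, 2, -6, 2, -6, 2, -6, 2]) = [-6, 2, -6, 2, -6, 2, -6, 2, -6, 2]
  sig18 = sortl([-6, 2, -6, 2, -6, 2, -6, 2, -6, 2]) = [-6, -6, -6, -6, -6, 2, 2, 2, 2, 2]
  sig19 = add(5, -4) = 1
  sig20 = max2(1, -8) = 1
  sig22 = mul(1, 5) = 5
  sig24 = sub(5, -4) = 9
  sig25 = min2(3, 3) = 3
  sig26 = headl([-6, 2, -6, 2, -6, 2, -6, 2, -6, 2]) = -6
  sig27 = mul(9, 3) = 27
  sig28 = min2(27, -6) = -6
  sig30 = max2(-6, 27) = 27
  sig31 = add(27, 27) = 54
  sig32 = lenl([-6, -6, -6, -6, -6, 2, 2, 2, 2, 2]) = 10
  sig33 = sub(54, 27) = 27
  sig36 = min2(27, 27) = 27
  sig38 = max2(10, 27) = 27
  sig39 = max2(54, 27) = 54

After the edit, cleaning proceeds:
  sig1: a read changed (src5 5->0) — executes, giving 0.
  sig3: a read changed (sig1 3->0) — executes, giving 3 — identical to its old value.
  sig5: a read changed (sig1 3->0) — executes, giving 0.
  sig12: a read changed (src5 5->0) — executes, giving -8 — identical to its old value.
  sig19: a read changed (src5 5->0) — executes, giving -4.
  sig20: a read changed (sig19 1->-4) — executes, giving -4.
  sig22: a read changed (sig20 1->-4; src5 5->0) — executes, giving 0.
  sig24: a read changed (sig22 5->0) — executes, giving 4.
  sig25: a read changed (sig5 3->0) — executes, giving 0.
  sig27: a read changed (sig24 9->4; sig25 3->0) — executes, giving 0.
  sig28: a read changed (sig27 27->0) — executes, giving -6 — identical to its old value.
  sig30: a read changed (sig27 27->0) — executes, giving 0.
  sig31: a read changed (sig30 27->0; sig27 27->0) — executes, giving 0.
  sig33: a read changed (sig31 54->0; sig30 27->0) — executes, giving 0.
  sig36: a read changed (sig27 27->0; sig33 27->0) — executes, giving 0.
  sig38: a read changed (sig36 27->0) — executes, giving 10.
  sig39: a read changed (sig31 54->0; sig38 27->10) — executes, giving 10.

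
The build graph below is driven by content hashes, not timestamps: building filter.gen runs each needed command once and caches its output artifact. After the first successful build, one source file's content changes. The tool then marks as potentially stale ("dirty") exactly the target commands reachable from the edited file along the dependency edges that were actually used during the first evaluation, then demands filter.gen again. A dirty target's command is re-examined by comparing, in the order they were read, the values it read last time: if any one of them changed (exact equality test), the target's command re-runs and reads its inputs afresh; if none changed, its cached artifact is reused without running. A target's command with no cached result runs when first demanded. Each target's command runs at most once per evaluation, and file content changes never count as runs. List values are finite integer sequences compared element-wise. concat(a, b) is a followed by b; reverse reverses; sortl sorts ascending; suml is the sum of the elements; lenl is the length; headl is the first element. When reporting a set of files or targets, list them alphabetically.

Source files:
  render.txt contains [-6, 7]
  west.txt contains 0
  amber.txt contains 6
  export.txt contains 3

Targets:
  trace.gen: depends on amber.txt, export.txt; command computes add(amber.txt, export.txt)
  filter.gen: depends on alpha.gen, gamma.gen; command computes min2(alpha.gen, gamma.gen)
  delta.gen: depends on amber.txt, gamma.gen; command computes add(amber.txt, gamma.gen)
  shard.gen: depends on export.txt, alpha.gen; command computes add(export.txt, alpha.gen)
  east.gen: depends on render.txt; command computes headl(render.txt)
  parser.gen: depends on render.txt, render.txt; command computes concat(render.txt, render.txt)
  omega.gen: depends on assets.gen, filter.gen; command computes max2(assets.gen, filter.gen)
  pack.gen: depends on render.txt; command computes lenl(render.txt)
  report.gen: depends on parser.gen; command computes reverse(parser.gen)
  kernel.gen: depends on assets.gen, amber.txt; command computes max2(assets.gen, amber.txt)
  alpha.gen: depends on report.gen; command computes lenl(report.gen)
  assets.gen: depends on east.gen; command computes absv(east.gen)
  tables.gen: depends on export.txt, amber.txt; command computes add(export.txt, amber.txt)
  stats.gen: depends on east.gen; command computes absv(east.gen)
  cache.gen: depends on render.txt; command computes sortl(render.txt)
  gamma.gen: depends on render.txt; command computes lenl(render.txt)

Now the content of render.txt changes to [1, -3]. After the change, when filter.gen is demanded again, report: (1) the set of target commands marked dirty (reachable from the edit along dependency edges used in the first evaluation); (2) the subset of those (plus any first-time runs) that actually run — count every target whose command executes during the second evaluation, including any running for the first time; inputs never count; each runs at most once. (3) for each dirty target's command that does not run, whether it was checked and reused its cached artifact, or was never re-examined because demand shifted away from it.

Dirty set: alpha.gen, filter.gen, gamma.gen, parser.gen, report.gen.
Run set: alpha.gen, gamma.gen, parser.gen, report.gen (4 run).
Re-examined without running (cache reused): filter.gen.
The important point: at filter.gen every value read last time is unchanged, so the dirty flag clears without a run.

Initial pass — values computed on the first demand:
  gamma.gen = lenl([-6, 7]) = 2
  parser.gen = concat([-6, 7], [-6, 7]) = [-6, 7, -6, 7]
  report.gen = reverse([-6, 7, -6, 7]) = [7, -6, 7, -6]
  alpha.gen = lenl([7, -6, 7, -6]) = 4
  filter.gen = min2(4, 2) = 2

Second demand — change propagation:
  gamma.gen: re-runs because render.txt [-6, 7]->[1, -3]; new result 2 (unchanged).
  parser.gen: re-runs because render.txt [-6, 7]->[1, -3]; render.txt [-6, 7]->[1, -3]; new result [1, -3, 1, -3].
  report.gen: re-runs because parser.gen [-6, 7, -6, 7]->[1, -3, 1, -3]; new result [-3, 1, -3, 1].
  alpha.gen: re-runs because report.gen [7, -6, 7, -6]->[-3, 1, -3, 1]; new result 4 (unchanged).
  filter.gen: re-examined; everything it read last time is the same (alpha.gen unchanged, gamma.gen unchanged) — cache 2 kept, no run.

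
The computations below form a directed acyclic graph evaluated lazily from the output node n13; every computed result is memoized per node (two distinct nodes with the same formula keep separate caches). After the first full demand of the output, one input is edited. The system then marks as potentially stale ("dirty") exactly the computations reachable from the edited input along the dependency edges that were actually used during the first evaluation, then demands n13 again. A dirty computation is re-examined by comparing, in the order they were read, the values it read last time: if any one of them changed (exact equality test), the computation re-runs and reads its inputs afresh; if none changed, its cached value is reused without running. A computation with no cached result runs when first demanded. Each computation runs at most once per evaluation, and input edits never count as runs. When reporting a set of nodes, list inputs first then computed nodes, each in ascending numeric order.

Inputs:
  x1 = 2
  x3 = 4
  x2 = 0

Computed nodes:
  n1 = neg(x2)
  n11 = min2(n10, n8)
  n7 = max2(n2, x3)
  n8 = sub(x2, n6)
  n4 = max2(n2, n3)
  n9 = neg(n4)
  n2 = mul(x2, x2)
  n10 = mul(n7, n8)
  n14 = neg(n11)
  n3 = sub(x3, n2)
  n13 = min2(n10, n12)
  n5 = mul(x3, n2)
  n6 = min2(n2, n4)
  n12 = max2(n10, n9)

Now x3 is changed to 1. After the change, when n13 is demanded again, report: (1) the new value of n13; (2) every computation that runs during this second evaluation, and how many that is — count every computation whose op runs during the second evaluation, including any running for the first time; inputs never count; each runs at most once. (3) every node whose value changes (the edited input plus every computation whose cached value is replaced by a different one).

Demanding n13 again yields 0.
7 computations run: n3, n4, n6, n7, n9, n10, n12.
The nodes whose values change: x3, n3, n4, n7, n9.
Note where the cutoff bites: n8 is checked, finds nothing changed, and keeps its cache.

First demand of the output computes:
  n2 = mul(0, 0) = 0
  n3 = sub(4, 0) = 4
  n4 = max2(0, 4) = 4
  n6 = min2(0, 4) = 0
  n7 = max2(0, 4) = 4
  n8 = sub(0, 0) = 0
  n9 = neg(4) = -4
  n10 = mul(4, 0) = 0
  n12 = max2(0, -4) = 0
  n13 = min2(0, 0) = 0

After the edit, cleaning proceeds:
  n3: a read changed (x3 4->1) — executes, giving 1.
  n4: a read changed (n3 4->1) — executes, giving 1.
  n6: a read changed (n4 4->1) — executes, giving 0 — identical to its old value.
  n7: a read changed (x3 4->1) — executes, giving 1.
  n8: dirty, but its reads are unchanged (x2 unchanged, n6 unchanged); cached 0 stands.
  n9: a read changed (n4 4->1) — executes, giving -1.
  n10: a read changed (n7 4->1) — executes, giving 0 — identical to its old value.
  n12: a read changed (n9 -4->-1) — executes, giving 0 — identical to its old value.
  n13: dirty, but its reads are unchanged (n10 unchanged, n12 unchanged); cached 0 stands.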